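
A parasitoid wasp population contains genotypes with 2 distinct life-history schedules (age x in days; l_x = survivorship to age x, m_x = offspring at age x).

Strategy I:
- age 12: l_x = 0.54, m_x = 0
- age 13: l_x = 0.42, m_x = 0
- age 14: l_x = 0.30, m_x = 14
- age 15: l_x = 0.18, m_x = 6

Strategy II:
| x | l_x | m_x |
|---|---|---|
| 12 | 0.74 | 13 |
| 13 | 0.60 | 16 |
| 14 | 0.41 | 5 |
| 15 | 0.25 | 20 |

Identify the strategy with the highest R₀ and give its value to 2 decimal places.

Strategy I: R₀ = 0.54×0 + 0.42×0 + 0.30×14 + 0.18×6 = 5.2800
Strategy II: R₀ = 0.74×13 + 0.60×16 + 0.41×5 + 0.25×20 = 26.2700
Highest R₀: strategy II with 26.2700.

26.27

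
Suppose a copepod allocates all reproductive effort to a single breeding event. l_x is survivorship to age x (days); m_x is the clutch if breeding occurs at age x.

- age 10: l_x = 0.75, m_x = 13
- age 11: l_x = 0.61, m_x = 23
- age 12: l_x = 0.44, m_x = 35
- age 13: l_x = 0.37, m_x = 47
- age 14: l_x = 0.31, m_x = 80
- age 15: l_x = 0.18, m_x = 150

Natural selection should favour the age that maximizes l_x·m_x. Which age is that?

Expected offspring if breeding at age x = l_x × m_x:
  age 10: 0.75 × 13 = 9.750
  age 11: 0.61 × 23 = 14.030
  age 12: 0.44 × 35 = 15.400
  age 13: 0.37 × 47 = 17.390
  age 14: 0.31 × 80 = 24.800
  age 15: 0.18 × 150 = 27.000
Maximum at age 15 (27.000).

15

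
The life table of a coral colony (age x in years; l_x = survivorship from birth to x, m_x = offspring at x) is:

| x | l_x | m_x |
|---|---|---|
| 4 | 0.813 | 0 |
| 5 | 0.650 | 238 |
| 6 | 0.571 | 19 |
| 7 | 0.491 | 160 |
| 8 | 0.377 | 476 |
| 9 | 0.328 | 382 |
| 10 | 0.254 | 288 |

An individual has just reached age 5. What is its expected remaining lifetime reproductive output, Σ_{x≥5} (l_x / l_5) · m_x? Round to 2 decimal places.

l_5 = 0.650. Conditional survival from age 5 to x is l_x / l_5.
  x=5: (0.650/0.650) × 238 = 238.0000
  x=6: (0.571/0.650) × 19 = 16.6908
  x=7: (0.491/0.650) × 160 = 120.8615
  x=8: (0.377/0.650) × 476 = 276.0800
  x=9: (0.328/0.650) × 382 = 192.7631
  x=10: (0.254/0.650) × 288 = 112.5415
Sum = 238.0000 + 16.6908 + 120.8615 + 276.0800 + 192.7631 + 112.5415 = 956.9369

956.94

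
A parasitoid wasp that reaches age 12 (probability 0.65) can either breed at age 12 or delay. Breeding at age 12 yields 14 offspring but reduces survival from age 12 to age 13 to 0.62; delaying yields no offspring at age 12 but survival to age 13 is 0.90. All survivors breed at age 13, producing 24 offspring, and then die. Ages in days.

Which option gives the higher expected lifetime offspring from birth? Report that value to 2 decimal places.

breed at age 12: R₀ = 0.65 × (14 + 0.62 × 24) = 0.65 × 28.8800 = 18.7720
delay to age 13: R₀ = 0.65 × (0.90 × 24) = 0.65 × 21.6000 = 14.0400
Higher: breed at age 12 (18.7720).

18.77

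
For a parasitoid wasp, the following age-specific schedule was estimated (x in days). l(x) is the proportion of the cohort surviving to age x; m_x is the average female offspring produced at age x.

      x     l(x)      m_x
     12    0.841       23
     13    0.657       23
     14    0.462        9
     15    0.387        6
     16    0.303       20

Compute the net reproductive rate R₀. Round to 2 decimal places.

46.99

R₀ = Σ l(x) m_x:
  age 12: 0.841 × 23 = 19.3430
  age 13: 0.657 × 23 = 15.1110
  age 14: 0.462 × 9 = 4.1580
  age 15: 0.387 × 6 = 2.3220
  age 16: 0.303 × 20 = 6.0600
R₀ = 19.3430 + 15.1110 + 4.1580 + 2.3220 + 6.0600 = 46.9940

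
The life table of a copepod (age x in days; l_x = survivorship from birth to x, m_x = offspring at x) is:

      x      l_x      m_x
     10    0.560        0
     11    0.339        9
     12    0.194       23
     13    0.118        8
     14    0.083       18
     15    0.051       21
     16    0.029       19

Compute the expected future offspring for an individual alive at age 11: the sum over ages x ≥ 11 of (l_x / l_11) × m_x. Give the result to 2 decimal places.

34.14

l_11 = 0.339. Conditional survival from age 11 to x is l_x / l_11.
  x=11: (0.339/0.339) × 9 = 9.0000
  x=12: (0.194/0.339) × 23 = 13.1622
  x=13: (0.118/0.339) × 8 = 2.7847
  x=14: (0.083/0.339) × 18 = 4.4071
  x=15: (0.051/0.339) × 21 = 3.1593
  x=16: (0.029/0.339) × 19 = 1.6254
Sum = 9.0000 + 13.1622 + 2.7847 + 4.4071 + 3.1593 + 1.6254 = 34.1386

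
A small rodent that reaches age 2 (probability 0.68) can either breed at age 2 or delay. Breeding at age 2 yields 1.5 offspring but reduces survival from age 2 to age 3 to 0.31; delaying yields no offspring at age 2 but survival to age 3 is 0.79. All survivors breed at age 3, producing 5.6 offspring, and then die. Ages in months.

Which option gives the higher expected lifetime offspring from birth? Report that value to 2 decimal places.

3.01

breed at age 2: R₀ = 0.68 × (1.5 + 0.31 × 5.6) = 0.68 × 3.2360 = 2.2005
delay to age 3: R₀ = 0.68 × (0.79 × 5.6) = 0.68 × 4.4240 = 3.0083
Higher: delay to age 3 (3.0083).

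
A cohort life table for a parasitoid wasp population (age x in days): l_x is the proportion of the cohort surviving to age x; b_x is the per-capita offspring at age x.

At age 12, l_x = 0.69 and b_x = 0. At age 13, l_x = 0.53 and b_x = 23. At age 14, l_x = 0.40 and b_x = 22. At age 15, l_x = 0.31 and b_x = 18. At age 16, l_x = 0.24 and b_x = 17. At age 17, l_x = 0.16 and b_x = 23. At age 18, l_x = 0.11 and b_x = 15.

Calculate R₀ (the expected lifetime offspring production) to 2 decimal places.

35.98

R₀ = Σ l_x b_x:
  age 12: 0.69 × 0 = 0.0000
  age 13: 0.53 × 23 = 12.1900
  age 14: 0.40 × 22 = 8.8000
  age 15: 0.31 × 18 = 5.5800
  age 16: 0.24 × 17 = 4.0800
  age 17: 0.16 × 23 = 3.6800
  age 18: 0.11 × 15 = 1.6500
R₀ = 0.0000 + 12.1900 + 8.8000 + 5.5800 + 4.0800 + 3.6800 + 1.6500 = 35.9800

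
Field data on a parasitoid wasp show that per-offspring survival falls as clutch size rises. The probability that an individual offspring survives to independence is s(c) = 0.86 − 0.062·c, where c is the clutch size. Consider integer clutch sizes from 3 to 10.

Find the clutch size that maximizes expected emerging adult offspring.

Expected emerging adult offspring = c × s(c):
  c=3: 3 × 0.674 = 2.022
  c=4: 4 × 0.612 = 2.448
  c=5: 5 × 0.550 = 2.750
  c=6: 6 × 0.488 = 2.928
  c=7: 7 × 0.426 = 2.982
  c=8: 8 × 0.364 = 2.912
  c=9: 9 × 0.302 = 2.718
  c=10: 10 × 0.240 = 2.400
Maximum at c = 7 (2.982 emerging adult offspring).

7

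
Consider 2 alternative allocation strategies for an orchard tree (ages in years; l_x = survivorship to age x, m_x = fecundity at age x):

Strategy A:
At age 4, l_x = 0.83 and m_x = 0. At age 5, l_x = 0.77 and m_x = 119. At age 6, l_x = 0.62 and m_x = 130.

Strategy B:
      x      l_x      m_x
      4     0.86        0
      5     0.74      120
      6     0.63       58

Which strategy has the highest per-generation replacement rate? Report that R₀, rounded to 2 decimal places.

172.23

Strategy A: R₀ = 0.83×0 + 0.77×119 + 0.62×130 = 172.2300
Strategy B: R₀ = 0.86×0 + 0.74×120 + 0.63×58 = 125.3400
Highest R₀: strategy A with 172.2300.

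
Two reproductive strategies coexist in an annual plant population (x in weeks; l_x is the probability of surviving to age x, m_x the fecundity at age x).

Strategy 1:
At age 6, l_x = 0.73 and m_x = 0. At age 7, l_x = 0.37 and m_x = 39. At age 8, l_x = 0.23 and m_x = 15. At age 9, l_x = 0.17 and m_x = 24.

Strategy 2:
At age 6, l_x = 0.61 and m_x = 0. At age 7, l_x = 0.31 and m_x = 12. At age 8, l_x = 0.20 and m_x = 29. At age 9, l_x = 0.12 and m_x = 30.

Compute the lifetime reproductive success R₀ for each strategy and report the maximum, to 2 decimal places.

Strategy 1: R₀ = 0.73×0 + 0.37×39 + 0.23×15 + 0.17×24 = 21.9600
Strategy 2: R₀ = 0.61×0 + 0.31×12 + 0.20×29 + 0.12×30 = 13.1200
Highest R₀: strategy 1 with 21.9600.

21.96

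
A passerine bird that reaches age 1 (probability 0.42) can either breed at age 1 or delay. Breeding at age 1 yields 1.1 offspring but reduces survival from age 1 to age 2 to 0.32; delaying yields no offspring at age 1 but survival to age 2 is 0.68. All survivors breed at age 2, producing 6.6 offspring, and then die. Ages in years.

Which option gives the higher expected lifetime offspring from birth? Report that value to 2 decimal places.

breed at age 1: R₀ = 0.42 × (1.1 + 0.32 × 6.6) = 0.42 × 3.2120 = 1.3490
delay to age 2: R₀ = 0.42 × (0.68 × 6.6) = 0.42 × 4.4880 = 1.8850
Higher: delay to age 2 (1.8850).

1.88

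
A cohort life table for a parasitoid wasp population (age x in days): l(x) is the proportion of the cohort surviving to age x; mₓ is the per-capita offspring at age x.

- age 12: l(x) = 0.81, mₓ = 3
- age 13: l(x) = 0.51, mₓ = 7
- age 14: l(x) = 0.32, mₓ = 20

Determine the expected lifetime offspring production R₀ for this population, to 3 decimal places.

12.400

R₀ = Σ l(x) mₓ:
  age 12: 0.81 × 3 = 2.4300
  age 13: 0.51 × 7 = 3.5700
  age 14: 0.32 × 20 = 6.4000
R₀ = 2.4300 + 3.5700 + 6.4000 = 12.4000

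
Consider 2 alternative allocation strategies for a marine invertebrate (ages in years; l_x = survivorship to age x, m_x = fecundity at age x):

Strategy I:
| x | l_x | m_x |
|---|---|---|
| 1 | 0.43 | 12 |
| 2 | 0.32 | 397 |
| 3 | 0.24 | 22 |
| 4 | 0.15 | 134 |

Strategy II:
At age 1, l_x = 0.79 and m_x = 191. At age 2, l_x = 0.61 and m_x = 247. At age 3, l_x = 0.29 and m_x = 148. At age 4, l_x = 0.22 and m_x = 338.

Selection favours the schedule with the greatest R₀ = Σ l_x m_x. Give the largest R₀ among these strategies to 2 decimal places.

Strategy I: R₀ = 0.43×12 + 0.32×397 + 0.24×22 + 0.15×134 = 157.5800
Strategy II: R₀ = 0.79×191 + 0.61×247 + 0.29×148 + 0.22×338 = 418.8400
Highest R₀: strategy II with 418.8400.

418.84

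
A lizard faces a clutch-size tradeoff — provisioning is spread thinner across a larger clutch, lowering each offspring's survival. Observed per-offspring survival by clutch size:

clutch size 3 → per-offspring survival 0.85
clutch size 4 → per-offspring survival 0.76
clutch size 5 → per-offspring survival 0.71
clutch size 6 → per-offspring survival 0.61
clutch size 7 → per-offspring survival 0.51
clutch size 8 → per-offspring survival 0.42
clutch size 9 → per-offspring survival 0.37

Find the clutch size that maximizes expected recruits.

6

Expected recruits = c × s(c):
  c=3: 3 × 0.85 = 2.550
  c=4: 4 × 0.76 = 3.040
  c=5: 5 × 0.71 = 3.550
  c=6: 6 × 0.61 = 3.660
  c=7: 7 × 0.51 = 3.570
  c=8: 8 × 0.42 = 3.360
  c=9: 9 × 0.37 = 3.330
Maximum at c = 6 (3.660 recruits).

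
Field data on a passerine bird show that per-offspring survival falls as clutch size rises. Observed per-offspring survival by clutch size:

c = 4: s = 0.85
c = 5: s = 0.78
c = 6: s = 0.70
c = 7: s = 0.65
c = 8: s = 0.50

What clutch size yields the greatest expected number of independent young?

7

Expected independent young = c × s(c):
  c=4: 4 × 0.85 = 3.400
  c=5: 5 × 0.78 = 3.900
  c=6: 6 × 0.70 = 4.200
  c=7: 7 × 0.65 = 4.550
  c=8: 8 × 0.50 = 4.000
Maximum at c = 7 (4.550 independent young).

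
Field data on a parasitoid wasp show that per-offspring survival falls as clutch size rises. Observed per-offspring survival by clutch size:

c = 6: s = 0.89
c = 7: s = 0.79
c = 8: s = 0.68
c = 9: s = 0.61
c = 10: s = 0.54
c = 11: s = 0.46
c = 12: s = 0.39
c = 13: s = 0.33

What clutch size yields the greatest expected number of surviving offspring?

7

Expected surviving offspring = c × s(c):
  c=6: 6 × 0.89 = 5.340
  c=7: 7 × 0.79 = 5.530
  c=8: 8 × 0.68 = 5.440
  c=9: 9 × 0.61 = 5.490
  c=10: 10 × 0.54 = 5.400
  c=11: 11 × 0.46 = 5.060
  c=12: 12 × 0.39 = 4.680
  c=13: 13 × 0.33 = 4.290
Maximum at c = 7 (5.530 surviving offspring).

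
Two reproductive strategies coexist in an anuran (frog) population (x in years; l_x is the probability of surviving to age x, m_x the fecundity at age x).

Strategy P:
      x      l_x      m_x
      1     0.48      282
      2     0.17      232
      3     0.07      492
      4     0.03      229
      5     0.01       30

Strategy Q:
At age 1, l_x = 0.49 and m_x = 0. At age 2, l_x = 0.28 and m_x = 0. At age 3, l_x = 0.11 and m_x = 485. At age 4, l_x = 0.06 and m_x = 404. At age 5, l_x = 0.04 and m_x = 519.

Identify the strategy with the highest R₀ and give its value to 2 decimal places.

Strategy P: R₀ = 0.48×282 + 0.17×232 + 0.07×492 + 0.03×229 + 0.01×30 = 216.4100
Strategy Q: R₀ = 0.49×0 + 0.28×0 + 0.11×485 + 0.06×404 + 0.04×519 = 98.3500
Highest R₀: strategy P with 216.4100.

216.41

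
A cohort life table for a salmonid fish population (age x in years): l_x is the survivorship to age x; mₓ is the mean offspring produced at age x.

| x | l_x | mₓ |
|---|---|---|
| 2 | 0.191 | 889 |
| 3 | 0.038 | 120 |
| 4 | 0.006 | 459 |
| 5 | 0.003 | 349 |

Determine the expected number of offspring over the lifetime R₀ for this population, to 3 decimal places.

178.160

R₀ = Σ l_x mₓ:
  age 2: 0.191 × 889 = 169.7990
  age 3: 0.038 × 120 = 4.5600
  age 4: 0.006 × 459 = 2.7540
  age 5: 0.003 × 349 = 1.0470
R₀ = 169.7990 + 4.5600 + 2.7540 + 1.0470 = 178.1600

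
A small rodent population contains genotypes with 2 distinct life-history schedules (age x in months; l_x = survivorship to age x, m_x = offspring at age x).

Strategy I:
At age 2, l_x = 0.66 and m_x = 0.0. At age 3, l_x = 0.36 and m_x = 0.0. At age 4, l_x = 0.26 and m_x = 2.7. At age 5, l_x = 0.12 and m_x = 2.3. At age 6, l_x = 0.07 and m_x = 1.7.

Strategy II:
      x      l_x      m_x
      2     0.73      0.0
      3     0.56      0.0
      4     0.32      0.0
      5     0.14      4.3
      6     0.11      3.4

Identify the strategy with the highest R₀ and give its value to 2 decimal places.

1.10

Strategy I: R₀ = 0.66×0.0 + 0.36×0.0 + 0.26×2.7 + 0.12×2.3 + 0.07×1.7 = 1.0970
Strategy II: R₀ = 0.73×0.0 + 0.56×0.0 + 0.32×0.0 + 0.14×4.3 + 0.11×3.4 = 0.9760
Highest R₀: strategy I with 1.0970.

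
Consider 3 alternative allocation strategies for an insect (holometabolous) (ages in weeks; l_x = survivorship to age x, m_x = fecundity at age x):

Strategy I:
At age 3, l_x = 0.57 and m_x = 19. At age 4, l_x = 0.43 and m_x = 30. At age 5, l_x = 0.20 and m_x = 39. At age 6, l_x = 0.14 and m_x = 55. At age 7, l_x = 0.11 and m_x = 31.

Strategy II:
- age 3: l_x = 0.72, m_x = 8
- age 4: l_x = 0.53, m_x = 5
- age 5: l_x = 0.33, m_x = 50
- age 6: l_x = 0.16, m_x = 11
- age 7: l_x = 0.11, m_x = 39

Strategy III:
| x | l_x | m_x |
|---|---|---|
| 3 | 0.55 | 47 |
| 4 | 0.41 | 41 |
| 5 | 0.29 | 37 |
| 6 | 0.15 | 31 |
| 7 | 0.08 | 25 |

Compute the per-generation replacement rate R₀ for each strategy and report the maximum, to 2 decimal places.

60.04

Strategy I: R₀ = 0.57×19 + 0.43×30 + 0.20×39 + 0.14×55 + 0.11×31 = 42.6400
Strategy II: R₀ = 0.72×8 + 0.53×5 + 0.33×50 + 0.16×11 + 0.11×39 = 30.9600
Strategy III: R₀ = 0.55×47 + 0.41×41 + 0.29×37 + 0.15×31 + 0.08×25 = 60.0400
Highest R₀: strategy III with 60.0400.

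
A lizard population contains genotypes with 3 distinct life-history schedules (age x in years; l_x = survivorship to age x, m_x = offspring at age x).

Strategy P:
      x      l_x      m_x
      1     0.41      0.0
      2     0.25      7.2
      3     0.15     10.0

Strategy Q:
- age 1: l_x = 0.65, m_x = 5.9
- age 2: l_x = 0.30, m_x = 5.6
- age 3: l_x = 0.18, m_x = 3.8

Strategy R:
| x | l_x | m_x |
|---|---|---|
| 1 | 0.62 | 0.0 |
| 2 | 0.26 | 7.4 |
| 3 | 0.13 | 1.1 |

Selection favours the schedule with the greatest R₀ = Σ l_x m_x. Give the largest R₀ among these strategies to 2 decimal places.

6.20

Strategy P: R₀ = 0.41×0.0 + 0.25×7.2 + 0.15×10.0 = 3.3000
Strategy Q: R₀ = 0.65×5.9 + 0.30×5.6 + 0.18×3.8 = 6.1990
Strategy R: R₀ = 0.62×0.0 + 0.26×7.4 + 0.13×1.1 = 2.0670
Highest R₀: strategy Q with 6.1990.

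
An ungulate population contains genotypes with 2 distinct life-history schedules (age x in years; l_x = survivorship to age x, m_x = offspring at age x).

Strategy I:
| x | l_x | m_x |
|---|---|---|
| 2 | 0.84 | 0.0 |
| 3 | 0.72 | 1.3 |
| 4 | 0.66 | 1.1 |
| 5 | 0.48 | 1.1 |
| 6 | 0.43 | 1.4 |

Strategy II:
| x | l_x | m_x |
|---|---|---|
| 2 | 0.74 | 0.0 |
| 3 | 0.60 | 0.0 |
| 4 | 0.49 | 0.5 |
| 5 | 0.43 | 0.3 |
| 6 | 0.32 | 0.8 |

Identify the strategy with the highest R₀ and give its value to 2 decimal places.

Strategy I: R₀ = 0.84×0.0 + 0.72×1.3 + 0.66×1.1 + 0.48×1.1 + 0.43×1.4 = 2.7920
Strategy II: R₀ = 0.74×0.0 + 0.60×0.0 + 0.49×0.5 + 0.43×0.3 + 0.32×0.8 = 0.6300
Highest R₀: strategy I with 2.7920.

2.79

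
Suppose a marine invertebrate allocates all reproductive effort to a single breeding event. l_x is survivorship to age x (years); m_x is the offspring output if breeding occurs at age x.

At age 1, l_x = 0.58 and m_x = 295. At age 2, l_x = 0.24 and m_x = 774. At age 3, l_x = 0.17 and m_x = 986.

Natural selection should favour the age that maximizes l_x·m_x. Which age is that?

Expected offspring if breeding at age x = l_x × m_x:
  age 1: 0.58 × 295 = 171.100
  age 2: 0.24 × 774 = 185.760
  age 3: 0.17 × 986 = 167.620
Maximum at age 2 (185.760).

2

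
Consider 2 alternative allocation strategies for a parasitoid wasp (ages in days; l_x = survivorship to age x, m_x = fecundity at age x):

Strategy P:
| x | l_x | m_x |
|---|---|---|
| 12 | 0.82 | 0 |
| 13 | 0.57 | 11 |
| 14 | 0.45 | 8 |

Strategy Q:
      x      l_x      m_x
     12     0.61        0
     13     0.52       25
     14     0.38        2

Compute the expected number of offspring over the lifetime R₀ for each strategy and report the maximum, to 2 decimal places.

Strategy P: R₀ = 0.82×0 + 0.57×11 + 0.45×8 = 9.8700
Strategy Q: R₀ = 0.61×0 + 0.52×25 + 0.38×2 = 13.7600
Highest R₀: strategy Q with 13.7600.

13.76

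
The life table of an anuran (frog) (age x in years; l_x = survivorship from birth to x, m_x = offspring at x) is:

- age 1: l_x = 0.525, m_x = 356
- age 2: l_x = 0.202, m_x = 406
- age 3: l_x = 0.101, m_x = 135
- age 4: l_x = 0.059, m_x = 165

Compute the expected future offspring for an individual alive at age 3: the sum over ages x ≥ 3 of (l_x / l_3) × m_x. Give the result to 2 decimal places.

l_3 = 0.101. Conditional survival from age 3 to x is l_x / l_3.
  x=3: (0.101/0.101) × 135 = 135.0000
  x=4: (0.059/0.101) × 165 = 96.3861
Sum = 135.0000 + 96.3861 = 231.3861

231.39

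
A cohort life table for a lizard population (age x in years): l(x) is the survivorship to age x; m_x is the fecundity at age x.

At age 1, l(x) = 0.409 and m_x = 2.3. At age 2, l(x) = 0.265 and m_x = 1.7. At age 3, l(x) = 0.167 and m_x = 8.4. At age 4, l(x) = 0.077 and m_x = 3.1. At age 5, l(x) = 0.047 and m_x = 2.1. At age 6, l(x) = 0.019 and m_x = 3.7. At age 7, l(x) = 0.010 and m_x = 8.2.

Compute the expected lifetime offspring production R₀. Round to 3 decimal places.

R₀ = Σ l(x) m_x:
  age 1: 0.409 × 2.3 = 0.9407
  age 2: 0.265 × 1.7 = 0.4505
  age 3: 0.167 × 8.4 = 1.4028
  age 4: 0.077 × 3.1 = 0.2387
  age 5: 0.047 × 2.1 = 0.0987
  age 6: 0.019 × 3.7 = 0.0703
  age 7: 0.010 × 8.2 = 0.0820
R₀ = 0.9407 + 0.4505 + 1.4028 + 0.2387 + 0.0987 + 0.0703 + 0.0820 = 3.2837

3.284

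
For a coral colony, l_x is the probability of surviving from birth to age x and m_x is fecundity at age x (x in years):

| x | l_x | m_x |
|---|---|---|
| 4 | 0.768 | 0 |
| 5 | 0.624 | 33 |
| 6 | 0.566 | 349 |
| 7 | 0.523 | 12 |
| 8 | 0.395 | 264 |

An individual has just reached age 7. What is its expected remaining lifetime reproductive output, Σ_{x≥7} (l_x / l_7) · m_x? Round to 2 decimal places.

211.39

l_7 = 0.523. Conditional survival from age 7 to x is l_x / l_7.
  x=7: (0.523/0.523) × 12 = 12.0000
  x=8: (0.395/0.523) × 264 = 199.3881
Sum = 12.0000 + 199.3881 = 211.3881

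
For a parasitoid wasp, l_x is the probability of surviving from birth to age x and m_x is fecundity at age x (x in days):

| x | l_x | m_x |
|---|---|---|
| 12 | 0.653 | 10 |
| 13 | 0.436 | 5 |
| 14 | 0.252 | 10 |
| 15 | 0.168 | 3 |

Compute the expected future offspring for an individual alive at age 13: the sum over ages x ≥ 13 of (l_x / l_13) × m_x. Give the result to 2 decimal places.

l_13 = 0.436. Conditional survival from age 13 to x is l_x / l_13.
  x=13: (0.436/0.436) × 5 = 5.0000
  x=14: (0.252/0.436) × 10 = 5.7798
  x=15: (0.168/0.436) × 3 = 1.1560
Sum = 5.0000 + 5.7798 + 1.1560 = 11.9358

11.94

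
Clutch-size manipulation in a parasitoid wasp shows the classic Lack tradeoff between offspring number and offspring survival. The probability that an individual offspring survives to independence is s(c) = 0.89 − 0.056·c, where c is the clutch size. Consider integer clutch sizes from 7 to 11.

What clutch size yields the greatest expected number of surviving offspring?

Expected surviving offspring = c × s(c):
  c=7: 7 × 0.498 = 3.486
  c=8: 8 × 0.442 = 3.536
  c=9: 9 × 0.386 = 3.474
  c=10: 10 × 0.330 = 3.300
  c=11: 11 × 0.274 = 3.014
Maximum at c = 8 (3.536 surviving offspring).

8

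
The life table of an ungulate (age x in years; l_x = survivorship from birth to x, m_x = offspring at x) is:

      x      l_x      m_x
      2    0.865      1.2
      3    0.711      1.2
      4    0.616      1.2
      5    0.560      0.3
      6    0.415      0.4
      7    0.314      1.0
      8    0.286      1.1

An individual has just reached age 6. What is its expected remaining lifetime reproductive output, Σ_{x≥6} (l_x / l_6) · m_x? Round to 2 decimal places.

1.91

l_6 = 0.415. Conditional survival from age 6 to x is l_x / l_6.
  x=6: (0.415/0.415) × 0.4 = 0.4000
  x=7: (0.314/0.415) × 1.0 = 0.7566
  x=8: (0.286/0.415) × 1.1 = 0.7581
Sum = 0.4000 + 0.7566 + 0.7581 = 1.9147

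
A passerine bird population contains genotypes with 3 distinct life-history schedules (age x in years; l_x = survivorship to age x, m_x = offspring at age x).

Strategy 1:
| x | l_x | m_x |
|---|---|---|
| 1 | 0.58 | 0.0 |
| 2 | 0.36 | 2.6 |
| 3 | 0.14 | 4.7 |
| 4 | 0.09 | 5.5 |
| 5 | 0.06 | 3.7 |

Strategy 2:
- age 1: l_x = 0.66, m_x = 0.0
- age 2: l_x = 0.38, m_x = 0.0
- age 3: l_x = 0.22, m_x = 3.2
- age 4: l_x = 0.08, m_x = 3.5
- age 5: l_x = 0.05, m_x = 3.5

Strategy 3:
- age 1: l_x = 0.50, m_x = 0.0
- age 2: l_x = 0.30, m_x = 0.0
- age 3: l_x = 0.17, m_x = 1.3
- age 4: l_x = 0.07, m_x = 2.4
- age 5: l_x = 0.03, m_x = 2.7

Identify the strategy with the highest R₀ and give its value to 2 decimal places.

Strategy 1: R₀ = 0.58×0.0 + 0.36×2.6 + 0.14×4.7 + 0.09×5.5 + 0.06×3.7 = 2.3110
Strategy 2: R₀ = 0.66×0.0 + 0.38×0.0 + 0.22×3.2 + 0.08×3.5 + 0.05×3.5 = 1.1590
Strategy 3: R₀ = 0.50×0.0 + 0.30×0.0 + 0.17×1.3 + 0.07×2.4 + 0.03×2.7 = 0.4700
Highest R₀: strategy 1 with 2.3110.

2.31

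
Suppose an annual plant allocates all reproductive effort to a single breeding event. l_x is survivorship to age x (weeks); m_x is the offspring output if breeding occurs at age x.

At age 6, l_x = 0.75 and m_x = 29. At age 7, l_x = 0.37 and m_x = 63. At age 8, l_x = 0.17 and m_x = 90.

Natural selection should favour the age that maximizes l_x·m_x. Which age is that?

Expected offspring if breeding at age x = l_x × m_x:
  age 6: 0.75 × 29 = 21.750
  age 7: 0.37 × 63 = 23.310
  age 8: 0.17 × 90 = 15.300
Maximum at age 7 (23.310).

7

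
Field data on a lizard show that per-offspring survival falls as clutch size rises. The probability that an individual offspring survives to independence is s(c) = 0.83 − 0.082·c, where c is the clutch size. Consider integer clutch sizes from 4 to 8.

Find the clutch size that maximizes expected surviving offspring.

5

Expected surviving offspring = c × s(c):
  c=4: 4 × 0.502 = 2.008
  c=5: 5 × 0.420 = 2.100
  c=6: 6 × 0.338 = 2.028
  c=7: 7 × 0.256 = 1.792
  c=8: 8 × 0.174 = 1.392
Maximum at c = 5 (2.100 surviving offspring).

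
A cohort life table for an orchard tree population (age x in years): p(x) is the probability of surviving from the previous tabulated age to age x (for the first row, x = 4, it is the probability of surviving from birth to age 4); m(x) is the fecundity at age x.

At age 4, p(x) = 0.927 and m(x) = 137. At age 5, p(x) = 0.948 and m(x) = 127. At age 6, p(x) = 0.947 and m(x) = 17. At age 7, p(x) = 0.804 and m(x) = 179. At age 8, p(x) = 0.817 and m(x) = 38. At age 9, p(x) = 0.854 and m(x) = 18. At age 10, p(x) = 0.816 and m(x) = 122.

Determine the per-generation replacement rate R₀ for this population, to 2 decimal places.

Survivorship from birth: l_x = p_4·p_5·…·p_x.
  l_4 = 0.92700
  l_5 = 0.87880
  l_6 = 0.83222
  l_7 = 0.66910
  l_8 = 0.54666
  l_9 = 0.46685
  l_10 = 0.38095
R₀ = Σ l_x m(x):
  age 4: 0.92700 × 137 = 126.9990
  age 5: 0.87880 × 127 = 111.6076
  age 6: 0.83222 × 17 = 14.1477
  age 7: 0.66910 × 179 = 119.7689
  age 8: 0.54666 × 38 = 20.7731
  age 9: 0.46685 × 18 = 8.4033
  age 10: 0.38095 × 122 = 46.4759
R₀ = 126.9990 + 111.6076 + 14.1477 + 119.7689 + 20.7731 + 8.4033 + 46.4759 = 448.1755

448.18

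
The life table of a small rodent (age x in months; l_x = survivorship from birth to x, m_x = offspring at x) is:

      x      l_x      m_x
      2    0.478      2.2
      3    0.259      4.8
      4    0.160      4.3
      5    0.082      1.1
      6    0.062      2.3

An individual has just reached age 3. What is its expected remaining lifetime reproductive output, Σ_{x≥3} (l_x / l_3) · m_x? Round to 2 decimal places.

8.36

l_3 = 0.259. Conditional survival from age 3 to x is l_x / l_3.
  x=3: (0.259/0.259) × 4.8 = 4.8000
  x=4: (0.160/0.259) × 4.3 = 2.6564
  x=5: (0.082/0.259) × 1.1 = 0.3483
  x=6: (0.062/0.259) × 2.3 = 0.5506
Sum = 4.8000 + 2.6564 + 0.3483 + 0.5506 = 8.3552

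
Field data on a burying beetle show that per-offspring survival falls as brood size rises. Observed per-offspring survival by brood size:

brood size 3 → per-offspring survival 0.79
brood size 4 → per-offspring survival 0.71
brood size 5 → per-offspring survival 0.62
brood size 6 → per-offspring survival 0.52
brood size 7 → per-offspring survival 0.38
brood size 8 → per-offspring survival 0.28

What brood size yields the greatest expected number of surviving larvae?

6

Expected surviving larvae = c × s(c):
  c=3: 3 × 0.79 = 2.370
  c=4: 4 × 0.71 = 2.840
  c=5: 5 × 0.62 = 3.100
  c=6: 6 × 0.52 = 3.120
  c=7: 7 × 0.38 = 2.660
  c=8: 8 × 0.28 = 2.240
Maximum at c = 6 (3.120 surviving larvae).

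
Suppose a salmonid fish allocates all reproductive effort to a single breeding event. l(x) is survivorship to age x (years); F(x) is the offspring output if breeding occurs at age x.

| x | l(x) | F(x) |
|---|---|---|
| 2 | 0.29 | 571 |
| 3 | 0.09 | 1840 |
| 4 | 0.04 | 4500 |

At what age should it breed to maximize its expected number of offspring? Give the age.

Expected offspring if breeding at age x = l(x) × F(x):
  age 2: 0.29 × 571 = 165.590
  age 3: 0.09 × 1840 = 165.600
  age 4: 0.04 × 4500 = 180.000
Maximum at age 4 (180.000).

4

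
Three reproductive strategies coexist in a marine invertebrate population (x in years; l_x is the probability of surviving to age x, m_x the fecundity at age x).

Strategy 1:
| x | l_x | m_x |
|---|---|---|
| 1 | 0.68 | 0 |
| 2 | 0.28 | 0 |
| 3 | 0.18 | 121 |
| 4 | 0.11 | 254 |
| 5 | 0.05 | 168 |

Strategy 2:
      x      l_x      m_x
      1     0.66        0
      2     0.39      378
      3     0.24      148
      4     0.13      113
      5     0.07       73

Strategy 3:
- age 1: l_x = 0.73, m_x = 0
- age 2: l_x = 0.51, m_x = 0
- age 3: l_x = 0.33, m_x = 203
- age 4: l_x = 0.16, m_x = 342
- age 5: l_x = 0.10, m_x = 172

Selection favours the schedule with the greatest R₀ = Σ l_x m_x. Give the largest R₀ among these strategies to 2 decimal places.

202.74

Strategy 1: R₀ = 0.68×0 + 0.28×0 + 0.18×121 + 0.11×254 + 0.05×168 = 58.1200
Strategy 2: R₀ = 0.66×0 + 0.39×378 + 0.24×148 + 0.13×113 + 0.07×73 = 202.7400
Strategy 3: R₀ = 0.73×0 + 0.51×0 + 0.33×203 + 0.16×342 + 0.10×172 = 138.9100
Highest R₀: strategy 2 with 202.7400.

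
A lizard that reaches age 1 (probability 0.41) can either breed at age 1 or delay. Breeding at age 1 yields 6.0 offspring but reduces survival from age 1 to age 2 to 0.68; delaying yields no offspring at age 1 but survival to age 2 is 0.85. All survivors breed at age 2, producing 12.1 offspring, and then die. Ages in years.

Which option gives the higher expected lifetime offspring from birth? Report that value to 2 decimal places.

5.83

breed at age 1: R₀ = 0.41 × (6.0 + 0.68 × 12.1) = 0.41 × 14.2280 = 5.8335
delay to age 2: R₀ = 0.41 × (0.85 × 12.1) = 0.41 × 10.2850 = 4.2168
Higher: breed at age 1 (5.8335).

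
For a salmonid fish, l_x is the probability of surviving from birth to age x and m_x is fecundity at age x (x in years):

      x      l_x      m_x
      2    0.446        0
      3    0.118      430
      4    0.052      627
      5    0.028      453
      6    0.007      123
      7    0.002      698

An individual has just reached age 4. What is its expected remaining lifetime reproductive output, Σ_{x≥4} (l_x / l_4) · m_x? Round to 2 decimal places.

914.33

l_4 = 0.052. Conditional survival from age 4 to x is l_x / l_4.
  x=4: (0.052/0.052) × 627 = 627.0000
  x=5: (0.028/0.052) × 453 = 243.9231
  x=6: (0.007/0.052) × 123 = 16.5577
  x=7: (0.002/0.052) × 698 = 26.8462
Sum = 627.0000 + 243.9231 + 16.5577 + 26.8462 = 914.3269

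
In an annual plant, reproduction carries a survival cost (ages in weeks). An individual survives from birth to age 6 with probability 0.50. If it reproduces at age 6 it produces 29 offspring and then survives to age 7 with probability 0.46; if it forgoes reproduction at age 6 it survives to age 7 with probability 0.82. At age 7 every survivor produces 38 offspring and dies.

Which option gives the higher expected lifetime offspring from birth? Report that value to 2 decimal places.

breed at age 6: R₀ = 0.50 × (29 + 0.46 × 38) = 0.50 × 46.4800 = 23.2400
delay to age 7: R₀ = 0.50 × (0.82 × 38) = 0.50 × 31.1600 = 15.5800
Higher: breed at age 6 (23.2400).

23.24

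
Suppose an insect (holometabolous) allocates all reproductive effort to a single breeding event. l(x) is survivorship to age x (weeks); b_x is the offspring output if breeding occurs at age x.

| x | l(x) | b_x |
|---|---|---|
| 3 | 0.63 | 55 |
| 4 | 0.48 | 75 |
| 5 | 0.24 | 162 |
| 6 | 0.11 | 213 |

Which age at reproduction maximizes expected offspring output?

5

Expected offspring if breeding at age x = l(x) × b_x:
  age 3: 0.63 × 55 = 34.650
  age 4: 0.48 × 75 = 36.000
  age 5: 0.24 × 162 = 38.880
  age 6: 0.11 × 213 = 23.430
Maximum at age 5 (38.880).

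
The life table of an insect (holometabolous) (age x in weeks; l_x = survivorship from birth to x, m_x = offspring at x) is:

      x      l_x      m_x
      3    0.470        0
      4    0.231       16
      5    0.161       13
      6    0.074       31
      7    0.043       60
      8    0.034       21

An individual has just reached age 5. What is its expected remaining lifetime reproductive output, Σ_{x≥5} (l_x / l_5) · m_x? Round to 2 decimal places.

l_5 = 0.161. Conditional survival from age 5 to x is l_x / l_5.
  x=5: (0.161/0.161) × 13 = 13.0000
  x=6: (0.074/0.161) × 31 = 14.2484
  x=7: (0.043/0.161) × 60 = 16.0248
  x=8: (0.034/0.161) × 21 = 4.4348
Sum = 13.0000 + 14.2484 + 16.0248 + 4.4348 = 47.7081

47.71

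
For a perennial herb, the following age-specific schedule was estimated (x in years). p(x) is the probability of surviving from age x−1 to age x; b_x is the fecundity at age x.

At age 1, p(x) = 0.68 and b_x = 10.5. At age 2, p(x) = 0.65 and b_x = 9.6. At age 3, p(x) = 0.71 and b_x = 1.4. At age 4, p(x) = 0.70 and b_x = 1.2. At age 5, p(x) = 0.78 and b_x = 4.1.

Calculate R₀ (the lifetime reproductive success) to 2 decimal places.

Survivorship from birth: l_x = p_1·p_2·…·p_x.
  l_1 = 0.68000
  l_2 = 0.44200
  l_3 = 0.31382
  l_4 = 0.21967
  l_5 = 0.17135
R₀ = Σ l_x b_x:
  age 1: 0.68000 × 10.5 = 7.1400
  age 2: 0.44200 × 9.6 = 4.2432
  age 3: 0.31382 × 1.4 = 0.4393
  age 4: 0.21967 × 1.2 = 0.2636
  age 5: 0.17135 × 4.1 = 0.7025
R₀ = 7.1400 + 4.2432 + 0.4393 + 0.2636 + 0.7025 = 12.7887

12.79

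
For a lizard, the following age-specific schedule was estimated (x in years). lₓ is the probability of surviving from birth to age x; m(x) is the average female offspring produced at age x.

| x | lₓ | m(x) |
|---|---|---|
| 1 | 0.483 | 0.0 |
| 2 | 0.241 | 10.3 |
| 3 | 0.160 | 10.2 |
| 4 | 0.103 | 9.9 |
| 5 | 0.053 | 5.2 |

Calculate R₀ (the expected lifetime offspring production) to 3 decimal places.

5.410

R₀ = Σ lₓ m(x):
  age 1: 0.483 × 0.0 = 0.0000
  age 2: 0.241 × 10.3 = 2.4823
  age 3: 0.160 × 10.2 = 1.6320
  age 4: 0.103 × 9.9 = 1.0197
  age 5: 0.053 × 5.2 = 0.2756
R₀ = 0.0000 + 2.4823 + 1.6320 + 1.0197 + 0.2756 = 5.4096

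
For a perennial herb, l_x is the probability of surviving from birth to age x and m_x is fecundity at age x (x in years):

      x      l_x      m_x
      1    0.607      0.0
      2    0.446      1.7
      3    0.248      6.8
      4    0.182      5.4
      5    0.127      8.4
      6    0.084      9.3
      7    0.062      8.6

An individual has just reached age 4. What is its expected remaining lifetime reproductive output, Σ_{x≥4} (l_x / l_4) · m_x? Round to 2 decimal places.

l_4 = 0.182. Conditional survival from age 4 to x is l_x / l_4.
  x=4: (0.182/0.182) × 5.4 = 5.4000
  x=5: (0.127/0.182) × 8.4 = 5.8615
  x=6: (0.084/0.182) × 9.3 = 4.2923
  x=7: (0.062/0.182) × 8.6 = 2.9297
Sum = 5.4000 + 5.8615 + 4.2923 + 2.9297 = 18.4835

18.48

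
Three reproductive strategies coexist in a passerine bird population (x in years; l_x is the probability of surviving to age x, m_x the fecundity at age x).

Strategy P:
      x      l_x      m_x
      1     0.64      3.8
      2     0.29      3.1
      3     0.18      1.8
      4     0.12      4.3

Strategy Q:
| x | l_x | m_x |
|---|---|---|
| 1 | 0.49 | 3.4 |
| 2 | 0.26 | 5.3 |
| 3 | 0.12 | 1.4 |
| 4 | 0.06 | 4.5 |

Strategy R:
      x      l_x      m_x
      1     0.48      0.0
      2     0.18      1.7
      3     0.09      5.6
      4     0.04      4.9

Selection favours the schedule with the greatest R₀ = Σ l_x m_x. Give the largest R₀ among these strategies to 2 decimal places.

Strategy P: R₀ = 0.64×3.8 + 0.29×3.1 + 0.18×1.8 + 0.12×4.3 = 4.1710
Strategy Q: R₀ = 0.49×3.4 + 0.26×5.3 + 0.12×1.4 + 0.06×4.5 = 3.4820
Strategy R: R₀ = 0.48×0.0 + 0.18×1.7 + 0.09×5.6 + 0.04×4.9 = 1.0060
Highest R₀: strategy P with 4.1710.

4.17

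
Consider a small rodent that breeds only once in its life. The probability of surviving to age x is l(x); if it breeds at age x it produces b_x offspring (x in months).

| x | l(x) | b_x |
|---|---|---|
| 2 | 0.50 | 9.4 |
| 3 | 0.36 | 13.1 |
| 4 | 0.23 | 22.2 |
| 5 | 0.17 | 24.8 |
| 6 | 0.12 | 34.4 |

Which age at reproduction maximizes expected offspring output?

Expected offspring if breeding at age x = l(x) × b_x:
  age 2: 0.50 × 9.4 = 4.700
  age 3: 0.36 × 13.1 = 4.716
  age 4: 0.23 × 22.2 = 5.106
  age 5: 0.17 × 24.8 = 4.216
  age 6: 0.12 × 34.4 = 4.128
Maximum at age 4 (5.106).

4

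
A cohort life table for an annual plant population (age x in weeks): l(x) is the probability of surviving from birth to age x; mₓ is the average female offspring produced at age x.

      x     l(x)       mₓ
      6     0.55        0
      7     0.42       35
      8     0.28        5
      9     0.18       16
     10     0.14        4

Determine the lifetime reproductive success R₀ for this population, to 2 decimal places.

19.54

R₀ = Σ l(x) mₓ:
  age 6: 0.55 × 0 = 0.0000
  age 7: 0.42 × 35 = 14.7000
  age 8: 0.28 × 5 = 1.4000
  age 9: 0.18 × 16 = 2.8800
  age 10: 0.14 × 4 = 0.5600
R₀ = 0.0000 + 14.7000 + 1.4000 + 2.8800 + 0.5600 = 19.5400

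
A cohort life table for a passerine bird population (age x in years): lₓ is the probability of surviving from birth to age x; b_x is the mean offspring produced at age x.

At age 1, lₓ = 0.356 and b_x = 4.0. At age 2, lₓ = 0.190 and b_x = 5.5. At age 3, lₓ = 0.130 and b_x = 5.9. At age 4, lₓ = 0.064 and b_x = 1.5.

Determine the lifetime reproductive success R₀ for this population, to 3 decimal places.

3.332

R₀ = Σ lₓ b_x:
  age 1: 0.356 × 4.0 = 1.4240
  age 2: 0.190 × 5.5 = 1.0450
  age 3: 0.130 × 5.9 = 0.7670
  age 4: 0.064 × 1.5 = 0.0960
R₀ = 1.4240 + 1.0450 + 0.7670 + 0.0960 = 3.3320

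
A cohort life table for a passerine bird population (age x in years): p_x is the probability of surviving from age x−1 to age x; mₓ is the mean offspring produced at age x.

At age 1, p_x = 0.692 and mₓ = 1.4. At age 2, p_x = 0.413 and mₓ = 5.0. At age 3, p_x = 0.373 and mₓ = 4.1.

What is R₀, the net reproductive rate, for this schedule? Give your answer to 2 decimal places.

Survivorship from birth: l_x = p_1·p_2·…·p_x.
  l_1 = 0.69200
  l_2 = 0.28580
  l_3 = 0.10660
R₀ = Σ l_x mₓ:
  age 1: 0.69200 × 1.4 = 0.9688
  age 2: 0.28580 × 5.0 = 1.4290
  age 3: 0.10660 × 4.1 = 0.4371
R₀ = 0.9688 + 1.4290 + 0.4371 = 2.8349

2.83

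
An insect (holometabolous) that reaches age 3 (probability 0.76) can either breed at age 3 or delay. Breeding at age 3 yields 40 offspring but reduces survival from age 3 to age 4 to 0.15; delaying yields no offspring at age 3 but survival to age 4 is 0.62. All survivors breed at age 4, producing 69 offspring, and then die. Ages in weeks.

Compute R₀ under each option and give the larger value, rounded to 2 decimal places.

breed at age 3: R₀ = 0.76 × (40 + 0.15 × 69) = 0.76 × 50.3500 = 38.2660
delay to age 4: R₀ = 0.76 × (0.62 × 69) = 0.76 × 42.7800 = 32.5128
Higher: breed at age 3 (38.2660).

38.27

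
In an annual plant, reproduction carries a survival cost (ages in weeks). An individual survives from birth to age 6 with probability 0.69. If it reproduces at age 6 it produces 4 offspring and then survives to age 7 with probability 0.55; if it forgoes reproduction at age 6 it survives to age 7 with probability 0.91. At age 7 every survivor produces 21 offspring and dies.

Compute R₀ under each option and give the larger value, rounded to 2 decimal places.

breed at age 6: R₀ = 0.69 × (4 + 0.55 × 21) = 0.69 × 15.5500 = 10.7295
delay to age 7: R₀ = 0.69 × (0.91 × 21) = 0.69 × 19.1100 = 13.1859
Higher: delay to age 7 (13.1859).

13.19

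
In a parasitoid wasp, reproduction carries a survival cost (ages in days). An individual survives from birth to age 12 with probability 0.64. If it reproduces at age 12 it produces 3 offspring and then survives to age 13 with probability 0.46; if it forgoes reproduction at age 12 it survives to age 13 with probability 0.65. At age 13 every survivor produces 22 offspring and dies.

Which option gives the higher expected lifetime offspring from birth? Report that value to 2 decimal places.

breed at age 12: R₀ = 0.64 × (3 + 0.46 × 22) = 0.64 × 13.1200 = 8.3968
delay to age 13: R₀ = 0.64 × (0.65 × 22) = 0.64 × 14.3000 = 9.1520
Higher: delay to age 13 (9.1520).

9.15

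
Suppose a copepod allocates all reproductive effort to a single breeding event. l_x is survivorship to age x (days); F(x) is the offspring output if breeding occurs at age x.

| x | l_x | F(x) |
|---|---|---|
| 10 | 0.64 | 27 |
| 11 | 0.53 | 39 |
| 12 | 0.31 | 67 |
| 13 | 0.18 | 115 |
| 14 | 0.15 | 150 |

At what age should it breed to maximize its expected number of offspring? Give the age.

14

Expected offspring if breeding at age x = l_x × F(x):
  age 10: 0.64 × 27 = 17.280
  age 11: 0.53 × 39 = 20.670
  age 12: 0.31 × 67 = 20.770
  age 13: 0.18 × 115 = 20.700
  age 14: 0.15 × 150 = 22.500
Maximum at age 14 (22.500).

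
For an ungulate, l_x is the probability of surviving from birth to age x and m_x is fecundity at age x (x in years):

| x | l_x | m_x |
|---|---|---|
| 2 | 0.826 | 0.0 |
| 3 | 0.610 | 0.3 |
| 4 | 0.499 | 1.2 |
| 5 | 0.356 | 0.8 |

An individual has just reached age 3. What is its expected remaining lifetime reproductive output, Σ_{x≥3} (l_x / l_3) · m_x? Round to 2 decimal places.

1.75

l_3 = 0.610. Conditional survival from age 3 to x is l_x / l_3.
  x=3: (0.610/0.610) × 0.3 = 0.3000
  x=4: (0.499/0.610) × 1.2 = 0.9816
  x=5: (0.356/0.610) × 0.8 = 0.4669
Sum = 0.3000 + 0.9816 + 0.4669 = 1.7485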